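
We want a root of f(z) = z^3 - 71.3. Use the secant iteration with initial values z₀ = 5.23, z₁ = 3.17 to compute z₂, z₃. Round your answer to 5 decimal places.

3.90072, 4.21824

f(5.23) = 71.7556670, f(3.17) = -39.4449870
z₂ = 3.1700000 − (-39.4449870)·(3.1700000 − 5.2300000) / (-39.4449870 − 71.7556670) = 3.1700000 − (81.2566732)/(-111.2006540) = 3.9007212
f(3.9007212) = -11.9480864
z₃ = 3.9007212 − (-11.9480864)·(3.9007212 − 3.1700000) / (-11.9480864 − (-39.4449870)) = 3.9007212 − (-8.7307198)/(27.4969006) = 4.2182377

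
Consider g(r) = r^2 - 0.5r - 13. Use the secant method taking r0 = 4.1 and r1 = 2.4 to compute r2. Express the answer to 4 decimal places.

g(4.1) = 1.760000, g(2.4) = -8.440000
r2 = 2.400000 − (-8.440000)·(2.400000 − 4.100000) / (-8.440000 − 1.760000) = 2.400000 − (14.348000)/(-10.200000) = 3.806667

3.8067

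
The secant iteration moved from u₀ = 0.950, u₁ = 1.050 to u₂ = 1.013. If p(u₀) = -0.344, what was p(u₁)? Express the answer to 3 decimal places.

0.202

The secant line through (0.950, -0.344) and (1.050, p(u₁)) crosses zero at u₂ = 1.013.
So (0.950, -0.344), (1.050, p(u₁)), (1.013, 0) are collinear:
p(u₁) = -0.344 · (1.050 − 1.013) / (0.950 − 1.013) = -0.344 · (0.03700)/(-0.06300) = 0.20203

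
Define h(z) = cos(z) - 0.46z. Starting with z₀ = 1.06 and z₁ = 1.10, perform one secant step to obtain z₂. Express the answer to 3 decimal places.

1.061

h(1.06) = 0.00127, h(1.10) = -0.05240
z₂ = 1.10000 − (-0.05240)·(1.10000 − 1.06000) / (-0.05240 − 0.00127) = 1.10000 − (-0.00210)/(-0.05368) = 1.06095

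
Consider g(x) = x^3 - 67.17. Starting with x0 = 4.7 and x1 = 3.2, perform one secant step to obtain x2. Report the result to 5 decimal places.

g(4.7) = 36.6530000, g(3.2) = -34.4020000
x2 = 3.2000000 − (-34.4020000)·(3.2000000 − 4.7000000) / (-34.4020000 − 36.6530000) = 3.2000000 − (51.6030000)/(-71.0550000) = 3.9262402

3.92624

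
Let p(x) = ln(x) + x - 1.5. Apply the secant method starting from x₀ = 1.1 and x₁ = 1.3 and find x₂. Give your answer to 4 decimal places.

p(1.1) = -0.304690, p(1.3) = 0.062364
x₂ = 1.300000 − 0.062364·(1.300000 − 1.100000) / (0.062364 − (-0.304690)) = 1.300000 − (0.012473)/(0.367054) = 1.266019

1.2660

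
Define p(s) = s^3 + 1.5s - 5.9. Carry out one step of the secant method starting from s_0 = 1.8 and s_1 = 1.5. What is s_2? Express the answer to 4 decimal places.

1.5284

p(1.8) = 2.632000, p(1.5) = -0.275000
s_2 = 1.500000 − (-0.275000)·(1.500000 − 1.800000) / (-0.275000 − 2.632000) = 1.500000 − (0.082500)/(-2.907000) = 1.528380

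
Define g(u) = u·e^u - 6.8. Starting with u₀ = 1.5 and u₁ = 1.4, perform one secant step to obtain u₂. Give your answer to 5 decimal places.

1.50741

g(1.5) = -0.0774664, g(1.4) = -1.1227200
u₂ = 1.4000000 − (-1.1227200)·(1.4000000 − 1.5000000) / (-1.1227200 − (-0.0774664)) = 1.4000000 − (0.1122720)/(-1.0452537) = 1.5074113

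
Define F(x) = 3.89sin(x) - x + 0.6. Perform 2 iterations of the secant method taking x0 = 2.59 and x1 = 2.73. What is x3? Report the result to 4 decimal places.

F(2.59) = 0.048532, F(2.73) = -0.573730
x2 = 2.730000 − (-0.573730)·(2.730000 − 2.590000) / (-0.573730 − 0.048532) = 2.730000 − (-0.080322)/(-0.622262) = 2.600919
F(2.600919) = 0.001317
x3 = 2.600919 − 0.001317·(2.600919 − 2.730000) / (0.001317 − (-0.573730)) = 2.600919 − (-0.000170)/(0.575046) = 2.601215

2.6012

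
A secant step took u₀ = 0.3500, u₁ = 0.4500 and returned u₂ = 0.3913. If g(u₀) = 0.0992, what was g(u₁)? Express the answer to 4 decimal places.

-0.1410

The secant line through (0.3500, 0.0992) and (0.4500, g(u₁)) crosses zero at u₂ = 0.3913.
So (0.3500, 0.0992), (0.4500, g(u₁)), (0.3913, 0) are collinear:
g(u₁) = 0.0992 · (0.4500 − 0.3913) / (0.3500 − 0.3913) = 0.0992 · (0.058700)/(-0.041300) = -0.140994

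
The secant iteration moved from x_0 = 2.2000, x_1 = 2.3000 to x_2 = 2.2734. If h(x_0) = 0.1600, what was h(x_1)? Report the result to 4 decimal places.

-0.0580

The secant line through (2.2000, 0.1600) and (2.3000, h(x_1)) crosses zero at x_2 = 2.2734.
So (2.2000, 0.1600), (2.3000, h(x_1)), (2.2734, 0) are collinear:
h(x_1) = 0.1600 · (2.3000 − 2.2734) / (2.2000 − 2.2734) = 0.1600 · (0.026600)/(-0.073400) = -0.057984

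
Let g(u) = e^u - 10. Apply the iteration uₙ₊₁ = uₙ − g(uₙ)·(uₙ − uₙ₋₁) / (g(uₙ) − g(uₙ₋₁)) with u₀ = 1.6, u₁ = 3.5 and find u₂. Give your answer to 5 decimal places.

g(1.6) = -5.0469676, g(3.5) = 23.1154520
u₂ = 3.5000000 − 23.1154520·(3.5000000 − 1.6000000) / (23.1154520 − (-5.0469676)) = 3.5000000 − (43.9193587)/(28.1624195) = 1.9404977

1.94050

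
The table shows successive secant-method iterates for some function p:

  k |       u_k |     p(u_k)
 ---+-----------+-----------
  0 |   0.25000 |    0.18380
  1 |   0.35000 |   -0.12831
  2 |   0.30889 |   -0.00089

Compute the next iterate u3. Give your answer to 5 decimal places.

0.30860

u3 = 0.30889 − (-0.00089)·(0.30889 − 0.35000) / (-0.00089 − (-0.12831))
   = 0.30889 − (0.0000366)/(0.1274200) = 0.3086029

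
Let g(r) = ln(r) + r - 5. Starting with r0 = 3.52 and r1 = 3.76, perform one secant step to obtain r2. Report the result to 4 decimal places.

g(3.52) = -0.221539, g(3.76) = 0.084419
r2 = 3.760000 − 0.084419·(3.760000 − 3.520000) / (0.084419 − (-0.221539)) = 3.760000 − (0.020261)/(0.305958) = 3.693780

3.6938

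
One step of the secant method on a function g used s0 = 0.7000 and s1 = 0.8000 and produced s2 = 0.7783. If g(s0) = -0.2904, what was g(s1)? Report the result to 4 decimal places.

0.0805

The secant line through (0.7000, -0.2904) and (0.8000, g(s1)) crosses zero at s2 = 0.7783.
So (0.7000, -0.2904), (0.8000, g(s1)), (0.7783, 0) are collinear:
g(s1) = -0.2904 · (0.8000 − 0.7783) / (0.7000 − 0.7783) = -0.2904 · (0.021700)/(-0.078300) = 0.080481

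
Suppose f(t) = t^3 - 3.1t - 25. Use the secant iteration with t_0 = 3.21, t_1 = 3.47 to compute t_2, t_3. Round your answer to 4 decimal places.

f(3.21) = -1.874839, f(3.47) = 6.024923
t_2 = 3.470000 − 6.024923·(3.470000 − 3.210000) / (6.024923 − (-1.874839)) = 3.470000 − (1.566480)/(7.899762) = 3.271705
f(3.271705) = -0.121768
t_3 = 3.271705 − (-0.121768)·(3.271705 − 3.470000) / (-0.121768 − 6.024923) = 3.271705 − (0.024146)/(-6.146691) = 3.275634

3.2717, 3.2756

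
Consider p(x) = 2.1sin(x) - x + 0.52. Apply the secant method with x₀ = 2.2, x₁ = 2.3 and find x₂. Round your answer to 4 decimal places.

p(2.2) = 0.017842, p(2.3) = -0.214019
x₂ = 2.300000 − (-0.214019)·(2.300000 − 2.200000) / (-0.214019 − 0.017842) = 2.300000 − (-0.021402)/(-0.231862) = 2.207695

2.2077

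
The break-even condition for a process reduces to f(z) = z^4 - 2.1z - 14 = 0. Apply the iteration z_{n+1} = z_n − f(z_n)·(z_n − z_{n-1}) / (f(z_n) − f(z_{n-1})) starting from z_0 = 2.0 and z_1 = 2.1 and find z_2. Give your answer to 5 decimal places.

f(2.0) = -2.2000000, f(2.1) = 1.0381000
z_2 = 2.1000000 − 1.0381000·(2.1000000 − 2.0000000) / (1.0381000 − (-2.2000000)) = 2.1000000 − (0.1038100)/(3.2381000) = 2.0679411

2.06794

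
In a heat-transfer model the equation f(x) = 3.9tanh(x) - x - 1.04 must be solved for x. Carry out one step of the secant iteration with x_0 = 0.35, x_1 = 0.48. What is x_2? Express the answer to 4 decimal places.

f(0.35) = -0.078135, f(0.48) = 0.220350
x_2 = 0.480000 − 0.220350·(0.480000 − 0.350000) / (0.220350 − (-0.078135)) = 0.480000 − (0.028646)/(0.298485) = 0.384030

0.3840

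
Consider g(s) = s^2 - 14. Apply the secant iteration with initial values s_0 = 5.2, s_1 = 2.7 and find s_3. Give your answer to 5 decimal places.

3.77371

g(5.2) = 13.0400000, g(2.7) = -6.7100000
s_2 = 2.7000000 − (-6.7100000)·(2.7000000 − 5.2000000) / (-6.7100000 − 13.0400000) = 2.7000000 − (16.7750000)/(-19.7500000) = 3.5493671
g(3.5493671) = -1.4019933
s_3 = 3.5493671 − (-1.4019933)·(3.5493671 − 2.7000000) / (-1.4019933 − (-6.7100000)) = 3.5493671 − (-1.1908069)/(5.3080067) = 3.7737087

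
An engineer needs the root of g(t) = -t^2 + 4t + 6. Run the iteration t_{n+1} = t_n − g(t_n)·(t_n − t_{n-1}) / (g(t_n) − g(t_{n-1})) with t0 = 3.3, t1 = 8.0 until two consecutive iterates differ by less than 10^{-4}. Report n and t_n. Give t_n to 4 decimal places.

g(3.3) = 8.310000, g(8.0) = -26.000000
t2 = 8.000000 − (-26.000000)·(4.700000)/(-34.310000) = 4.438356;  |Δ| = 3.561644
g(4.438356) = 4.054419
t3 = 4.438356 − 4.054419·(-3.561644)/(30.054419) = 4.918831;  |Δ| = 0.480475
g(4.918831) = 1.480425
t4 = 4.918831 − 1.480425·(0.480475)/(-2.573995) = 5.195175;  |Δ| = 0.276344
g(5.195175) = -0.209142
t5 = 5.195175 − (-0.209142)·(0.276344)/(-1.689567) = 5.160968;  |Δ| = 0.034207
g(5.160968) = 0.008283
t6 = 5.160968 − 0.008283·(-0.034207)/(0.217425) = 5.162271;  |Δ| = 0.001303
g(5.162271) = 0.000043
t7 = 5.162271 − 0.000043·(0.001303)/(-0.008240) = 5.162278;  |Δ| = 0.000007
|t7 − t6| = 0.000007 < 10^{-4}

n = 7, t_n = 5.1623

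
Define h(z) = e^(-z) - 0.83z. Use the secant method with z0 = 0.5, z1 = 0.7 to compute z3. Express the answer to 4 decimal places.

h(0.5) = 0.191531, h(0.7) = -0.084415
z2 = 0.700000 − (-0.084415)·(0.700000 − 0.500000) / (-0.084415 − 0.191531) = 0.700000 − (-0.016883)/(-0.275945) = 0.638818
h(0.638818) = -0.002303
z3 = 0.638818 − (-0.002303)·(0.638818 − 0.700000) / (-0.002303 − (-0.084415)) = 0.638818 − (0.000141)/(0.082112) = 0.637102

0.6371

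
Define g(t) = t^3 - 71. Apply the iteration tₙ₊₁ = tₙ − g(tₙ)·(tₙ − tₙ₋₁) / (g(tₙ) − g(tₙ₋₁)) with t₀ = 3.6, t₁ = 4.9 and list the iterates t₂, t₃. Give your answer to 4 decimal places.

g(3.6) = -24.344000, g(4.9) = 46.649000
t₂ = 4.900000 − 46.649000·(4.900000 − 3.600000) / (46.649000 − (-24.344000)) = 4.900000 − (60.643700)/(70.993000) = 4.045779
g(4.045779) = -4.777356
t₃ = 4.045779 − (-4.777356)·(4.045779 − 4.900000) / (-4.777356 − 46.649000) = 4.045779 − (4.080917)/(-51.426356) = 4.125134

4.0458, 4.1251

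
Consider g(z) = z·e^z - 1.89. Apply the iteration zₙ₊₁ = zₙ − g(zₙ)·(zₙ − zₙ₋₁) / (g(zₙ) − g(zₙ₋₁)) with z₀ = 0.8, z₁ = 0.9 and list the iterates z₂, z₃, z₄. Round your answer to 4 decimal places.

0.8253, 0.8267, 0.8268

g(0.8) = -0.109567, g(0.9) = 0.323643
z₂ = 0.900000 − 0.323643·(0.900000 − 0.800000) / (0.323643 − (-0.109567)) = 0.900000 − (0.032364)/(0.433210) = 0.825292
g(0.825292) = -0.006232
z₃ = 0.825292 − (-0.006232)·(0.825292 − 0.900000) / (-0.006232 − 0.323643) = 0.825292 − (0.000466)/(-0.329875) = 0.826703
g(0.826703) = -0.000345
z₄ = 0.826703 − (-0.000345)·(0.826703 − 0.825292) / (-0.000345 − (-0.006232)) = 0.826703 − (0.000000)/(0.005887) = 0.826786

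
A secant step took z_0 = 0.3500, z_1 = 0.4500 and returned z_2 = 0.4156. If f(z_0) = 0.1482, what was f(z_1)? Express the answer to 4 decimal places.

The secant line through (0.3500, 0.1482) and (0.4500, f(z_1)) crosses zero at z_2 = 0.4156.
So (0.3500, 0.1482), (0.4500, f(z_1)), (0.4156, 0) are collinear:
f(z_1) = 0.1482 · (0.4500 − 0.4156) / (0.3500 − 0.4156) = 0.1482 · (0.034400)/(-0.065600) = -0.077715

-0.0777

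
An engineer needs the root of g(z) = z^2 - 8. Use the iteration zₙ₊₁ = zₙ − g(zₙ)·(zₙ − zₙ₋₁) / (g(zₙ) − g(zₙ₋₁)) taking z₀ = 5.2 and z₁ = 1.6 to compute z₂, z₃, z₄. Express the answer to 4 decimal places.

g(5.2) = 19.040000, g(1.6) = -5.440000
z₂ = 1.600000 − (-5.440000)·(1.600000 − 5.200000) / (-5.440000 − 19.040000) = 1.600000 − (19.584000)/(-24.480000) = 2.400000
g(2.400000) = -2.240000
z₃ = 2.400000 − (-2.240000)·(2.400000 − 1.600000) / (-2.240000 − (-5.440000)) = 2.400000 − (-1.792000)/(3.200000) = 2.960000
g(2.960000) = 0.761600
z₄ = 2.960000 − 0.761600·(2.960000 − 2.400000) / (0.761600 − (-2.240000)) = 2.960000 − (0.426496)/(3.001600) = 2.817910

2.4000, 2.9600, 2.8179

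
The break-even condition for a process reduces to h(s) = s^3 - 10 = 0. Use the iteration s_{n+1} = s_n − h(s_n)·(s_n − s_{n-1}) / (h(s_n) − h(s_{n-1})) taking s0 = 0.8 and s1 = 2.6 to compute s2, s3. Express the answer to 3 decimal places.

1.801, 2.084

h(0.8) = -9.48800, h(2.6) = 7.57600
s2 = 2.60000 − 7.57600·(2.60000 − 0.80000) / (7.57600 − (-9.48800)) = 2.60000 − (13.63680)/(17.06400) = 1.80084
h(1.80084) = -4.15979
s3 = 1.80084 − (-4.15979)·(1.80084 − 2.60000) / (-4.15979 − 7.57600) = 1.80084 − (3.32432)/(-11.73579) = 2.08411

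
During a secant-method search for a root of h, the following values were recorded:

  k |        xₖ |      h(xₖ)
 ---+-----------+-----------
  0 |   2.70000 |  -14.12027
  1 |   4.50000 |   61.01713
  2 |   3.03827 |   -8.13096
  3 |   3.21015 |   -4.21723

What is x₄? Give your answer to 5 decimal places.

x₄ = 3.21015 − (-4.21723)·(3.21015 − 3.03827) / (-4.21723 − (-8.13096))
   = 3.21015 − (-0.7248575)/(3.9137300) = 3.3953589

3.39536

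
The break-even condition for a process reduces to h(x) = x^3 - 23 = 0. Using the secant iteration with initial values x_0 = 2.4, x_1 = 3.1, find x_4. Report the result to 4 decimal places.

2.8439

h(2.4) = -9.176000, h(3.1) = 6.791000
x_2 = 3.100000 − 6.791000·(3.100000 − 2.400000) / (6.791000 − (-9.176000)) = 3.100000 − (4.753700)/(15.967000) = 2.802280
h(2.802280) = -0.994338
x_3 = 2.802280 − (-0.994338)·(2.802280 − 3.100000) / (-0.994338 − 6.791000) = 2.802280 − (0.296035)/(-7.785338) = 2.840304
h(2.840304) = -0.086332
x_4 = 2.840304 − (-0.086332)·(2.840304 − 2.802280) / (-0.086332 − (-0.994338)) = 2.840304 − (-0.003283)/(0.908006) = 2.843920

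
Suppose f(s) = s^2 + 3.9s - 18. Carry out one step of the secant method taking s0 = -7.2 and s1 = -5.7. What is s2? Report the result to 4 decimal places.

-6.5600

f(-7.2) = 5.760000, f(-5.7) = -7.740000
s2 = -5.700000 − (-7.740000)·(-5.700000 − (-7.200000)) / (-7.740000 − 5.760000) = -5.700000 − (-11.610000)/(-13.500000) = -6.560000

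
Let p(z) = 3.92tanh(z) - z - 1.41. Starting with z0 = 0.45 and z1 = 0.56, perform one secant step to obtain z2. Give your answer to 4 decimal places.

0.5497

p(0.45) = -0.206156, p(0.56) = 0.021272
z2 = 0.560000 − 0.021272·(0.560000 − 0.450000) / (0.021272 − (-0.206156)) = 0.560000 − (0.002340)/(0.227427) = 0.549712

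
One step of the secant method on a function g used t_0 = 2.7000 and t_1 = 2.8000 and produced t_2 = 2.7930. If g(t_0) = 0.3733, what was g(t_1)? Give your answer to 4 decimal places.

-0.0281

The secant line through (2.7000, 0.3733) and (2.8000, g(t_1)) crosses zero at t_2 = 2.7930.
So (2.7000, 0.3733), (2.8000, g(t_1)), (2.7930, 0) are collinear:
g(t_1) = 0.3733 · (2.8000 − 2.7930) / (2.7000 − 2.7930) = 0.3733 · (0.007000)/(-0.093000) = -0.028098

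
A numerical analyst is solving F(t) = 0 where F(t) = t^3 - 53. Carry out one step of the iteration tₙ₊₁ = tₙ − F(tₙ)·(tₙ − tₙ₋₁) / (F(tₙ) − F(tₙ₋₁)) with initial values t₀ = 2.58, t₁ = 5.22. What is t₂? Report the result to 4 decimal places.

F(2.58) = -35.826488, F(5.22) = 89.236648
t₂ = 5.220000 − 89.236648·(5.220000 − 2.580000) / (89.236648 − (-35.826488)) = 5.220000 − (235.584751)/(125.063136) = 3.336273

3.3363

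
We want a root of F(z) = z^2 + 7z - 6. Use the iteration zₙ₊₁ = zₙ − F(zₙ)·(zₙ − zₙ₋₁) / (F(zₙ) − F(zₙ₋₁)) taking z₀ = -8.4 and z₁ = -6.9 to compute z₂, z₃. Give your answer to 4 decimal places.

F(-8.4) = 5.760000, F(-6.9) = -6.690000
z₂ = -6.900000 − (-6.690000)·(-6.900000 − (-8.400000)) / (-6.690000 − 5.760000) = -6.900000 − (-10.035000)/(-12.450000) = -7.706024
F(-7.706024) = -0.559361
z₃ = -7.706024 − (-0.559361)·(-7.706024 − (-6.900000)) / (-0.559361 − (-6.690000)) = -7.706024 − (0.450859)/(6.130639) = -7.779566

-7.7060, -7.7796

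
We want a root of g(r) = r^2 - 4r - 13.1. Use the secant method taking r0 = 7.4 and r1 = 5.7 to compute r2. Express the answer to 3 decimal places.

g(7.4) = 12.06000, g(5.7) = -3.41000
r2 = 5.70000 − (-3.41000)·(5.70000 − 7.40000) / (-3.41000 − 12.06000) = 5.70000 − (5.79700)/(-15.47000) = 6.07473

6.075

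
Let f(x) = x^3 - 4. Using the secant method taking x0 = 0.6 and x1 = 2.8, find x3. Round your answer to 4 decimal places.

1.2469

f(0.6) = -3.784000, f(2.8) = 17.952000
x2 = 2.800000 − 17.952000·(2.800000 − 0.600000) / (17.952000 − (-3.784000)) = 2.800000 − (39.494400)/(21.736000) = 0.982996
f(0.982996) = -3.050150
x3 = 0.982996 − (-3.050150)·(0.982996 − 2.800000) / (-3.050150 − 17.952000) = 0.982996 − (5.542134)/(-21.002150) = 1.246880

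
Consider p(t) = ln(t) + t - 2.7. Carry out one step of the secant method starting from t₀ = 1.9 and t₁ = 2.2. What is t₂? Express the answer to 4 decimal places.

p(1.9) = -0.158146, p(2.2) = 0.288457
t₂ = 2.200000 − 0.288457·(2.200000 − 1.900000) / (0.288457 − (-0.158146)) = 2.200000 − (0.086537)/(0.446603) = 2.006233

2.0062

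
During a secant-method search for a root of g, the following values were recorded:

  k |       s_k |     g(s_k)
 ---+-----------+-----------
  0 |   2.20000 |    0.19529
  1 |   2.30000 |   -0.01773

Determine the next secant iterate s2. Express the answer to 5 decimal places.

s2 = 2.30000 − (-0.01773)·(2.30000 − 2.20000) / (-0.01773 − 0.19529)
   = 2.30000 − (-0.0017730)/(-0.2130200) = 2.2916768

2.29168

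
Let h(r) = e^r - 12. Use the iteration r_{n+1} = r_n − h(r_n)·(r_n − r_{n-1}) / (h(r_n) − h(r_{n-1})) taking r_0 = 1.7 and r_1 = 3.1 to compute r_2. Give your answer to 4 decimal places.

h(1.7) = -6.526053, h(3.1) = 10.197951
r_2 = 3.100000 − 10.197951·(3.100000 − 1.700000) / (10.197951 − (-6.526053)) = 3.100000 − (14.277132)/(16.724004) = 2.246309

2.2463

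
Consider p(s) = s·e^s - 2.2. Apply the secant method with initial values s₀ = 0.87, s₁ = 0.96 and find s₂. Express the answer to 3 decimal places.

0.896

p(0.87) = -0.12339, p(0.96) = 0.30723
s₂ = 0.96000 − 0.30723·(0.96000 − 0.87000) / (0.30723 − (-0.12339)) = 0.96000 − (0.02765)/(0.43062) = 0.89579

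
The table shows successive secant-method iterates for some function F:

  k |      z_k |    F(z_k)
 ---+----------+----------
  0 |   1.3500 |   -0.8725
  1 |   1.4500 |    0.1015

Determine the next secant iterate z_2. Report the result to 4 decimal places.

1.4396

z_2 = 1.4500 − 0.1015·(1.4500 − 1.3500) / (0.1015 − (-0.8725))
   = 1.4500 − (0.010150)/(0.974000) = 1.439579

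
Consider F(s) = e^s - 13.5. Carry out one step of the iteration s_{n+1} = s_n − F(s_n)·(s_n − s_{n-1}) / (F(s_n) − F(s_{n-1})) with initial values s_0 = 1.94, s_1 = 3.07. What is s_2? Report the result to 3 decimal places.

2.447

F(1.94) = -6.54125, F(3.07) = 8.04190
s_2 = 3.07000 − 8.04190·(3.07000 − 1.94000) / (8.04190 − (-6.54125)) = 3.07000 − (9.08735)/(14.58315) = 2.44686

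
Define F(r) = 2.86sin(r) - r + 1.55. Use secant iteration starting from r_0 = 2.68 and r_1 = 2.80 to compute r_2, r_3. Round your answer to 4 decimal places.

2.7196, 2.7201

F(2.68) = 0.143771, F(2.80) = -0.291934
r_2 = 2.800000 − (-0.291934)·(2.800000 − 2.680000) / (-0.291934 − 0.143771) = 2.800000 − (-0.035032)/(-0.435705) = 2.719597
F(2.719597) = 0.001807
r_3 = 2.719597 − 0.001807·(2.719597 − 2.800000) / (0.001807 − (-0.291934)) = 2.719597 − (-0.000145)/(0.293741) = 2.720092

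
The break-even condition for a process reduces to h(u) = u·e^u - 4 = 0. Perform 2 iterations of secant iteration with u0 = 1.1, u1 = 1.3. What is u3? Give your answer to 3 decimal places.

h(1.1) = -0.69542, h(1.3) = 0.77009
u2 = 1.30000 − 0.77009·(1.30000 − 1.10000) / (0.77009 − (-0.69542)) = 1.30000 − (0.15402)/(1.46550) = 1.19490
h(1.19490) = -0.05294
u3 = 1.19490 − (-0.05294)·(1.19490 − 1.30000) / (-0.05294 − 0.77009) = 1.19490 − (0.00556)/(-0.82302) = 1.20166

1.202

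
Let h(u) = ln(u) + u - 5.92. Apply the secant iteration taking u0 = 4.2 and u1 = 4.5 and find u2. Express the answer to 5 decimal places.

h(4.2) = -0.2849155, h(4.5) = 0.0840774
u2 = 4.5000000 − 0.0840774·(4.5000000 − 4.2000000) / (0.0840774 − (-0.2849155)) = 4.5000000 − (0.0252232)/(0.3689929) = 4.4316431

4.43164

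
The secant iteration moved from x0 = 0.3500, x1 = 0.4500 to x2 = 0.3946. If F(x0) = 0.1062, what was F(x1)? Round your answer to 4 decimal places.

The secant line through (0.3500, 0.1062) and (0.4500, F(x1)) crosses zero at x2 = 0.3946.
So (0.3500, 0.1062), (0.4500, F(x1)), (0.3946, 0) are collinear:
F(x1) = 0.1062 · (0.4500 − 0.3946) / (0.3500 − 0.3946) = 0.1062 · (0.055400)/(-0.044600) = -0.131917

-0.1319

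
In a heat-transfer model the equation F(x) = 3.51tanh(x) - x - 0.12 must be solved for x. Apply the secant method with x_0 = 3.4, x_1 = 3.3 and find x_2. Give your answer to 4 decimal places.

F(3.4) = -0.017810, F(3.3) = 0.080463
x_2 = 3.300000 − 0.080463·(3.300000 − 3.400000) / (0.080463 − (-0.017810)) = 3.300000 − (-0.008046)/(0.098273) = 3.381877

3.3819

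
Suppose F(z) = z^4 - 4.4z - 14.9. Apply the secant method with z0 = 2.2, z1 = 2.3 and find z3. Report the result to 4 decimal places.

F(2.2) = -1.154400, F(2.3) = 2.964100
z2 = 2.300000 − 2.964100·(2.300000 − 2.200000) / (2.964100 − (-1.154400)) = 2.300000 − (0.296410)/(4.118500) = 2.228030
F(2.228030) = -0.060883
z3 = 2.228030 − (-0.060883)·(2.228030 − 2.300000) / (-0.060883 − 2.964100) = 2.228030 − (0.004382)/(-3.024983) = 2.229478

2.2295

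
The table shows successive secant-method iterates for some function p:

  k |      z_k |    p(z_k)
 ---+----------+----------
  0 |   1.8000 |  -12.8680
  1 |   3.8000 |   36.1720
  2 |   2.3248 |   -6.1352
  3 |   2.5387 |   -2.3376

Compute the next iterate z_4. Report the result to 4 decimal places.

2.6704

z_4 = 2.5387 − (-2.3376)·(2.5387 − 2.3248) / (-2.3376 − (-6.1352))
   = 2.5387 − (-0.500013)/(3.797600) = 2.670365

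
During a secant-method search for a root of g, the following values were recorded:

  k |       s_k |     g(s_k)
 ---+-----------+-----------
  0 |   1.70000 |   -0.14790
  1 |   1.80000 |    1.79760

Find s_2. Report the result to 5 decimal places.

s_2 = 1.80000 − 1.79760·(1.80000 − 1.70000) / (1.79760 − (-0.14790))
   = 1.80000 − (0.1797600)/(1.9455000) = 1.7076022

1.70760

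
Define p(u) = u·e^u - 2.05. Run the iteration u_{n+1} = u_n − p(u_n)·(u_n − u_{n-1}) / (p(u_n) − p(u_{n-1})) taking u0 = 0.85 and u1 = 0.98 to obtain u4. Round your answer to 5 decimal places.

0.86401

p(0.85) = -0.0613002, p(0.98) = 0.5611671
u2 = 0.9800000 − 0.5611671·(0.9800000 − 0.8500000) / (0.5611671 − (-0.0613002)) = 0.9800000 − (0.0729517)/(0.6224673) = 0.8628023
p(0.8628023) = -0.0053377
u3 = 0.8628023 − (-0.0053377)·(0.8628023 − 0.9800000) / (-0.0053377 − 0.5611671) = 0.8628023 − (0.0006256)/(-0.5665048) = 0.8639066
p(0.8639066) = -0.0004589
u4 = 0.8639066 − (-0.0004589)·(0.8639066 − 0.8628023) / (-0.0004589 − (-0.0053377)) = 0.8639066 − (-0.0000005)/(0.0048788) = 0.8640104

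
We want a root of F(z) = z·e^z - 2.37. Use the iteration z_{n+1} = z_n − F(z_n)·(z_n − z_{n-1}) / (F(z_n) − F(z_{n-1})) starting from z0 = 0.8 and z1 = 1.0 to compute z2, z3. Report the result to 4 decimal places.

0.9257, 0.9323

F(0.8) = -0.589567, F(1.0) = 0.348282
z2 = 1.000000 − 0.348282·(1.000000 − 0.800000) / (0.348282 − (-0.589567)) = 1.000000 − (0.069656)/(0.937849) = 0.925728
F(0.925728) = -0.033738
z3 = 0.925728 − (-0.033738)·(0.925728 − 1.000000) / (-0.033738 − 0.348282) = 0.925728 − (0.002506)/(-0.382020) = 0.932287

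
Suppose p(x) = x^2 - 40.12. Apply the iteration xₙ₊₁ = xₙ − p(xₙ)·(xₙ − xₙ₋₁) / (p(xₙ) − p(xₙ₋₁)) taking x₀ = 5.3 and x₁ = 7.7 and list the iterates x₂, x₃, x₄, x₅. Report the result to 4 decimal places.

p(5.3) = -12.030000, p(7.7) = 19.170000
x₂ = 7.700000 − 19.170000·(7.700000 − 5.300000) / (19.170000 − (-12.030000)) = 7.700000 − (46.008000)/(31.200000) = 6.225385
p(6.225385) = -1.364586
x₃ = 6.225385 − (-1.364586)·(6.225385 − 7.700000) / (-1.364586 − 19.170000) = 6.225385 − (2.012240)/(-20.534586) = 6.323377
p(6.323377) = -0.134899
x₄ = 6.323377 − (-0.134899)·(6.323377 − 6.225385) / (-0.134899 − (-1.364586)) = 6.323377 − (-0.013219)/(1.229687) = 6.334127
p(6.334127) = 0.001169
x₅ = 6.334127 − 0.001169·(6.334127 − 6.323377) / (0.001169 − (-0.134899)) = 6.334127 − (0.000013)/(0.136068) = 6.334035

6.2254, 6.3234, 6.3341, 6.3340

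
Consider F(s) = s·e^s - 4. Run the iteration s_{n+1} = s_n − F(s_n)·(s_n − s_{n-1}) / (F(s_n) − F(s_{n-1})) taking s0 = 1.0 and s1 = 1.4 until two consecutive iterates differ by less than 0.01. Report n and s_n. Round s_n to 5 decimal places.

F(1.0) = -1.2817182, F(1.4) = 1.6772800
s2 = 1.4000000 − 1.6772800·(0.4000000)/(2.9589981) = 1.1732638;  |Δ| = 0.2267362
F(1.1732638) = -0.2073945
s3 = 1.1732638 − (-0.2073945)·(-0.2267362)/(-1.8846745) = 1.1982144;  |Δ| = 0.0249506
F(1.1982144) = -0.0288849
s4 = 1.1982144 − (-0.0288849)·(0.0249506)/(0.1785096) = 1.2022517;  |Δ| = 0.0040373
|s4 − s3| = 0.0040373 < 0.01

n = 4, s_n = 1.20225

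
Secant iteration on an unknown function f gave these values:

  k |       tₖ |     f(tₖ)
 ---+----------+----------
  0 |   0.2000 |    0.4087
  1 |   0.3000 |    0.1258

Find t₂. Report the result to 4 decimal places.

t₂ = 0.3000 − 0.1258·(0.3000 − 0.2000) / (0.1258 − 0.4087)
   = 0.3000 − (0.012580)/(-0.282900) = 0.344468

0.3445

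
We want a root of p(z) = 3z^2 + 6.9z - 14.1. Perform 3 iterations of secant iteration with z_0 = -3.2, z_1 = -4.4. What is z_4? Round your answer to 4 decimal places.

-3.6042

p(-3.2) = -5.460000, p(-4.4) = 13.620000
z_2 = -4.400000 − 13.620000·(-4.400000 − (-3.200000)) / (13.620000 − (-5.460000)) = -4.400000 − (-16.344000)/(19.080000) = -3.543396
p(-3.543396) = -0.882464
z_3 = -3.543396 − (-0.882464)·(-3.543396 − (-4.400000)) / (-0.882464 − 13.620000) = -3.543396 − (-0.755922)/(-14.502464) = -3.595520
p(-3.595520) = -0.125797
z_4 = -3.595520 − (-0.125797)·(-3.595520 − (-3.543396)) / (-0.125797 − (-0.882464)) = -3.595520 − (0.006557)/(0.756666) = -3.604186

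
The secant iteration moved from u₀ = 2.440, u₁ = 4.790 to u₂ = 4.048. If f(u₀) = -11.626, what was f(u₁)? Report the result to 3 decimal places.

5.365

The secant line through (2.440, -11.626) and (4.790, f(u₁)) crosses zero at u₂ = 4.048.
So (2.440, -11.626), (4.790, f(u₁)), (4.048, 0) are collinear:
f(u₁) = -11.626 · (4.790 − 4.048) / (2.440 − 4.048) = -11.626 · (0.74200)/(-1.60800) = 5.36473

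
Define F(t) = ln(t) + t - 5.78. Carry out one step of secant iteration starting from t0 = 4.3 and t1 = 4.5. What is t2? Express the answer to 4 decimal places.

F(4.3) = -0.021385, F(4.5) = 0.224077
t2 = 4.500000 − 0.224077·(4.500000 − 4.300000) / (0.224077 − (-0.021385)) = 4.500000 − (0.044815)/(0.245462) = 4.317424

4.3174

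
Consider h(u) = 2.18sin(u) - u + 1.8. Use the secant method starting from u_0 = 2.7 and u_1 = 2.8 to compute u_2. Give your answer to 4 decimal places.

2.7105

h(2.7) = 0.031688, h(2.8) = -0.269726
u_2 = 2.800000 − (-0.269726)·(2.800000 − 2.700000) / (-0.269726 − 0.031688) = 2.800000 − (-0.026973)/(-0.301414) = 2.710513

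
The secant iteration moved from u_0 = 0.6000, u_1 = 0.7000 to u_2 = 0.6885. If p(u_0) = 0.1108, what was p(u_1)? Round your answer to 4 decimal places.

The secant line through (0.6000, 0.1108) and (0.7000, p(u_1)) crosses zero at u_2 = 0.6885.
So (0.6000, 0.1108), (0.7000, p(u_1)), (0.6885, 0) are collinear:
p(u_1) = 0.1108 · (0.7000 − 0.6885) / (0.6000 − 0.6885) = 0.1108 · (0.011500)/(-0.088500) = -0.014398

-0.0144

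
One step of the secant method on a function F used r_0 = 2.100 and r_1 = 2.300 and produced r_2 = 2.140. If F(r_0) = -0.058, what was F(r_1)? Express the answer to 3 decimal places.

The secant line through (2.100, -0.058) and (2.300, F(r_1)) crosses zero at r_2 = 2.140.
So (2.100, -0.058), (2.300, F(r_1)), (2.140, 0) are collinear:
F(r_1) = -0.058 · (2.300 − 2.140) / (2.100 − 2.140) = -0.058 · (0.16000)/(-0.04000) = 0.23200

0.232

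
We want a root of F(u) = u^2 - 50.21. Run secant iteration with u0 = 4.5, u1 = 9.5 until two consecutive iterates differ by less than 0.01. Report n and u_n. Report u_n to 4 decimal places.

F(4.5) = -29.960000, F(9.5) = 40.040000
u2 = 9.500000 − 40.040000·(5.000000)/(70.000000) = 6.640000;  |Δ| = 2.860000
F(6.640000) = -6.120400
u3 = 6.640000 − (-6.120400)·(-2.860000)/(-46.160400) = 7.019207;  |Δ| = 0.379207
F(7.019207) = -0.940734
u4 = 7.019207 − (-0.940734)·(0.379207)/(5.179666) = 7.088079;  |Δ| = 0.068872
F(7.088079) = 0.030860
u5 = 7.088079 − 0.030860·(0.068872)/(0.971594) = 7.085891;  |Δ| = 0.002188
|u5 − u4| = 0.002188 < 0.01

n = 5, u_n = 7.0859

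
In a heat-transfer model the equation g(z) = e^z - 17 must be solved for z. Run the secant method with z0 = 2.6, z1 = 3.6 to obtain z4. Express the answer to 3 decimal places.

g(2.6) = -3.53626, g(3.6) = 19.59823
z2 = 3.60000 − 19.59823·(3.60000 − 2.60000) / (19.59823 − (-3.53626)) = 3.60000 − (19.59823)/(23.13450) = 2.75286
g(2.75286) = -1.31262
z3 = 2.75286 − (-1.31262)·(2.75286 − 3.60000) / (-1.31262 − 19.59823) = 2.75286 − (1.11198)/(-20.91085) = 2.80603
g(2.80603) = -0.45583
z4 = 2.80603 − (-0.45583)·(2.80603 − 2.75286) / (-0.45583 − (-1.31262)) = 2.80603 − (-0.02424)/(0.85679) = 2.83433

2.834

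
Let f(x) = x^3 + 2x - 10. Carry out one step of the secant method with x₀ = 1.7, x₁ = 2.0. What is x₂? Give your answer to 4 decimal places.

1.8373

f(1.7) = -1.687000, f(2.0) = 2.000000
x₂ = 2.000000 − 2.000000·(2.000000 − 1.700000) / (2.000000 − (-1.687000)) = 2.000000 − (0.600000)/(3.687000) = 1.837266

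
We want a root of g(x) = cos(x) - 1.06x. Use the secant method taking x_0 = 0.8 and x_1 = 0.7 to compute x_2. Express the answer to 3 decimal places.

0.713

g(0.8) = -0.15129, g(0.7) = 0.02284
x_2 = 0.70000 − 0.02284·(0.70000 − 0.80000) / (0.02284 − (-0.15129)) = 0.70000 − (-0.00228)/(0.17414) = 0.71312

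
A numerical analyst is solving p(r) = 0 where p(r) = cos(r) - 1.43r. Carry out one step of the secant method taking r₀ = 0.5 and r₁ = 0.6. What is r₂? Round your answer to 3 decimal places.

0.583

p(0.5) = 0.16258, p(0.6) = -0.03266
r₂ = 0.60000 − (-0.03266)·(0.60000 − 0.50000) / (-0.03266 − 0.16258) = 0.60000 − (-0.00327)/(-0.19525) = 0.58327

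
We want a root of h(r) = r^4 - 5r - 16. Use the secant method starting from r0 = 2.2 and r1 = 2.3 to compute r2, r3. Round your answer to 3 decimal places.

2.288, 2.289

h(2.2) = -3.57440, h(2.3) = 0.48410
r2 = 2.30000 − 0.48410·(2.30000 − 2.20000) / (0.48410 − (-3.57440)) = 2.30000 − (0.04841)/(4.05850) = 2.28807
h(2.28807) = -0.03227
r3 = 2.28807 − (-0.03227)·(2.28807 − 2.30000) / (-0.03227 − 0.48410) = 2.28807 − (0.00038)/(-0.51637) = 2.28882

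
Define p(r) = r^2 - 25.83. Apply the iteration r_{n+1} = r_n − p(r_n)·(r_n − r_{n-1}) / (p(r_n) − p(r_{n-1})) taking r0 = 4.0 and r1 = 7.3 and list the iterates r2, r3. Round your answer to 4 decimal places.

p(4.0) = -9.830000, p(7.3) = 27.460000
r2 = 7.300000 − 27.460000·(7.300000 − 4.000000) / (27.460000 − (-9.830000)) = 7.300000 − (90.618000)/(37.290000) = 4.869912
p(4.869912) = -2.113962
r3 = 4.869912 − (-2.113962)·(4.869912 − 7.300000) / (-2.113962 − 27.460000) = 4.869912 − (5.137115)/(-29.573962) = 5.043615

4.8699, 5.0436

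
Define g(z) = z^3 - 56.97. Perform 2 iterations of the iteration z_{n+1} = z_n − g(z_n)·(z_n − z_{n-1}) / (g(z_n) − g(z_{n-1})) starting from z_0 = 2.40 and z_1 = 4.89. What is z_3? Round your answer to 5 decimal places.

3.74987

g(2.40) = -43.1460000, g(4.89) = 59.9601690
z_2 = 4.8900000 − 59.9601690·(4.8900000 − 2.4000000) / (59.9601690 − (-43.1460000)) = 4.8900000 − (149.3008208)/(103.1061690) = 3.4419700
g(3.4419700) = -16.1924376
z_3 = 3.4419700 − (-16.1924376)·(3.4419700 − 4.8900000) / (-16.1924376 − 59.9601690) = 3.4419700 − (23.4471346)/(-76.1526066) = 3.7498667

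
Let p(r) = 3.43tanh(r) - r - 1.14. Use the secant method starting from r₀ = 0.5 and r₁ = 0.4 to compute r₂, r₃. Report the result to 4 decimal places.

0.5302, 0.5329

p(0.5) = -0.054938, p(0.4) = -0.236775
r₂ = 0.400000 − (-0.236775)·(0.400000 − 0.500000) / (-0.236775 − (-0.054938)) = 0.400000 − (0.023678)/(-0.181837) = 0.530213
p(0.530213) = -0.004798
r₃ = 0.530213 − (-0.004798)·(0.530213 − 0.400000) / (-0.004798 − (-0.236775)) = 0.530213 − (-0.000625)/(0.231977) = 0.532906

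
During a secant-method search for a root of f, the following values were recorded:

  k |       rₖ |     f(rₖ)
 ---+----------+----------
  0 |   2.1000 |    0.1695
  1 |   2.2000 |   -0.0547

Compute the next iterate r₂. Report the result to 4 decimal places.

r₂ = 2.2000 − (-0.0547)·(2.2000 − 2.1000) / (-0.0547 − 0.1695)
   = 2.2000 − (-0.005470)/(-0.224200) = 2.175602

2.1756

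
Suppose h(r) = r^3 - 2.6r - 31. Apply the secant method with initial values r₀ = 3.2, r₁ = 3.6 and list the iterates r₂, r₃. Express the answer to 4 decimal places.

3.4040, 3.4159

h(3.2) = -6.552000, h(3.6) = 6.296000
r₂ = 3.600000 − 6.296000·(3.600000 − 3.200000) / (6.296000 − (-6.552000)) = 3.600000 − (2.518400)/(12.848000) = 3.403985
h(3.403985) = -0.407997
r₃ = 3.403985 − (-0.407997)·(3.403985 − 3.600000) / (-0.407997 − 6.296000) = 3.403985 − (0.079974)/(-6.703997) = 3.415914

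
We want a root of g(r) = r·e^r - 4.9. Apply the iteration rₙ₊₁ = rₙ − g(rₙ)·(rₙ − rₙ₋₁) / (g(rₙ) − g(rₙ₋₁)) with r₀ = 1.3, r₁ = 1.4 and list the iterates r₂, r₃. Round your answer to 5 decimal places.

1.31432, 1.31517

g(1.3) = -0.1299143, g(1.4) = 0.7772800
r₂ = 1.4000000 − 0.7772800·(1.4000000 − 1.3000000) / (0.7772800 − (-0.1299143)) = 1.4000000 − (0.0777280)/(0.9071943) = 1.3143205
g(1.3143205) = -0.0078092
r₃ = 1.3143205 − (-0.0078092)·(1.3143205 − 1.4000000) / (-0.0078092 − 0.7772800) = 1.3143205 − (0.0006691)/(-0.7850892) = 1.3151727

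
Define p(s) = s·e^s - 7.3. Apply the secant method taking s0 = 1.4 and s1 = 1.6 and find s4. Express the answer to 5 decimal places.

p(1.4) = -1.6227200, p(1.6) = 0.6248519
s2 = 1.6000000 − 0.6248519·(1.6000000 − 1.4000000) / (0.6248519 − (-1.6227200)) = 1.6000000 − (0.1249704)/(2.2475719) = 1.5443976
p(1.5443976) = -0.0642679
s3 = 1.5443976 − (-0.0642679)·(1.5443976 − 1.6000000) / (-0.0642679 − 0.6248519) = 1.5443976 − (0.0035734)/(-0.6891198) = 1.5495831
p(1.5495831) = -0.0022281
s4 = 1.5495831 − (-0.0022281)·(1.5495831 − 1.5443976) / (-0.0022281 − (-0.0642679)) = 1.5495831 − (-0.0000116)/(0.0620398) = 1.5497694

1.54977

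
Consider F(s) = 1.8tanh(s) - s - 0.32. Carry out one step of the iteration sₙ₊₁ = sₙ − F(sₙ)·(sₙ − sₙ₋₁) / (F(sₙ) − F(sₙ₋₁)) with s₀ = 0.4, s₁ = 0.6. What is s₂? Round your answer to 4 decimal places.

F(0.4) = -0.036092, F(0.6) = 0.046689
s₂ = 0.600000 − 0.046689·(0.600000 − 0.400000) / (0.046689 − (-0.036092)) = 0.600000 − (0.009338)/(0.082781) = 0.487198

0.4872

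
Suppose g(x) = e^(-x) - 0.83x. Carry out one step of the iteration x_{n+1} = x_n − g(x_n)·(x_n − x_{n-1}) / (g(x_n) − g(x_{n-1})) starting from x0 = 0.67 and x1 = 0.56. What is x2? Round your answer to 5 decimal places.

g(0.67) = -0.0443914, g(0.56) = 0.1064091
x2 = 0.5600000 − 0.1064091·(0.5600000 − 0.6700000) / (0.1064091 − (-0.0443914)) = 0.5600000 − (-0.0117050)/(0.1508005) = 0.6376191

0.63762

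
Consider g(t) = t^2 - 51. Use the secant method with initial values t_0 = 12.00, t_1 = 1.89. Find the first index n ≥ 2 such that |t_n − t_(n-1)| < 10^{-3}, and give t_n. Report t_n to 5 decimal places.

n = 7, t_n = 7.14143

g(12.00) = 93.0000000, g(1.89) = -47.4279000
t_2 = 1.8900000 − (-47.4279000)·(-10.1100000)/(-140.4279000) = 5.3045356;  |Δ| = 3.4145356
g(5.3045356) = -22.8619017
t_3 = 5.3045356 − (-22.8619017)·(3.4145356)/(24.5659983) = 8.4822114;  |Δ| = 3.1776758
g(8.4822114) = 20.9479106
t_4 = 8.4822114 − 20.9479106·(3.1776758)/(43.8098123) = 6.9627877;  |Δ| = 1.5194237
g(6.9627877) = -2.5195875
t_5 = 6.9627877 − (-2.5195875)·(-1.5194237)/(-23.4674981) = 7.1259206;  |Δ| = 0.1631329
g(7.1259206) = -0.2212557
t_6 = 7.1259206 − (-0.2212557)·(0.1631329)/(2.2983319) = 7.1416251;  |Δ| = 0.0157045
g(7.1416251) = 0.0028085
t_7 = 7.1416251 − 0.0028085·(0.0157045)/(0.2240642) = 7.1414282;  |Δ| = 0.0001968
|t_7 − t_6| = 0.0001968 < 10^{-3}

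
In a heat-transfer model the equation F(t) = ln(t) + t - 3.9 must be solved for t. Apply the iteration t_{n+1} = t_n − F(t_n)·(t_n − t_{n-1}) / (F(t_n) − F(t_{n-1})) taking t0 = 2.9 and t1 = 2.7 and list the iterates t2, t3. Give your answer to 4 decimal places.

F(2.9) = 0.064711, F(2.7) = -0.206748
t2 = 2.700000 − (-0.206748)·(2.700000 − 2.900000) / (-0.206748 − 0.064711) = 2.700000 − (0.041350)/(-0.271459) = 2.852324
F(2.852324) = 0.000458
t3 = 2.852324 − 0.000458·(2.852324 − 2.700000) / (0.000458 − (-0.206748)) = 2.852324 − (0.000070)/(0.207206) = 2.851987

2.8523, 2.8520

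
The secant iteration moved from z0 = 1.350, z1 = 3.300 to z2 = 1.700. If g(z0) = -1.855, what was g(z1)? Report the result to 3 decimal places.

8.480

The secant line through (1.350, -1.855) and (3.300, g(z1)) crosses zero at z2 = 1.700.
So (1.350, -1.855), (3.300, g(z1)), (1.700, 0) are collinear:
g(z1) = -1.855 · (3.300 − 1.700) / (1.350 − 1.700) = -1.855 · (1.60000)/(-0.35000) = 8.48000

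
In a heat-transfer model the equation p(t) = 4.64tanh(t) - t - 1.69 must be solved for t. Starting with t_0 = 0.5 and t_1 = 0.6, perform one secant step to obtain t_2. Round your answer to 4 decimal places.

0.5185

p(0.5) = -0.045776, p(0.6) = 0.201910
t_2 = 0.600000 − 0.201910·(0.600000 − 0.500000) / (0.201910 − (-0.045776)) = 0.600000 − (0.020191)/(0.247686) = 0.518482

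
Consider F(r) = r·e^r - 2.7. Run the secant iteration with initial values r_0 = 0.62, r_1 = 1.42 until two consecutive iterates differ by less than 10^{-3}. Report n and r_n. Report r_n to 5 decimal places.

n = 6, r_n = 0.99663

F(0.62) = -1.5474646, F(1.42) = 3.1747110
r_2 = 1.4200000 − 3.1747110·(0.8000000)/(4.7221756) = 0.8821613;  |Δ| = 0.5378387
F(0.8821613) = -0.5685960
r_3 = 0.8821613 − (-0.5685960)·(-0.5378387)/(-3.7433070) = 0.9638572;  |Δ| = 0.0816959
F(0.9638572) = -0.1729690
r_4 = 0.9638572 − (-0.1729690)·(0.0816959)/(0.3956270) = 0.9995748;  |Δ| = 0.0357176
F(0.9995748) = 0.0159712
r_5 = 0.9995748 − 0.0159712·(0.0357176)/(0.1889402) = 0.9965556;  |Δ| = 0.0030192
F(0.9965556) = -0.0003955
r_6 = 0.9965556 − (-0.0003955)·(-0.0030192)/(-0.0163667) = 0.9966286;  |Δ| = 0.0000730
|r_6 − r_5| = 0.0000730 < 10^{-3}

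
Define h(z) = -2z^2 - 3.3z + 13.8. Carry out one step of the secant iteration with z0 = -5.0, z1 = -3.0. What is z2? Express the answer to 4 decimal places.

-3.4488

h(-5.0) = -19.700000, h(-3.0) = 5.700000
z2 = -3.000000 − 5.700000·(-3.000000 − (-5.000000)) / (5.700000 − (-19.700000)) = -3.000000 − (11.400000)/(25.400000) = -3.448819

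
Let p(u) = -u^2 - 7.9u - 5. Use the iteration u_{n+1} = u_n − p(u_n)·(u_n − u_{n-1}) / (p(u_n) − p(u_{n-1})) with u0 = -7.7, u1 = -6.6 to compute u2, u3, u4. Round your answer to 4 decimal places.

p(-7.7) = -3.460000, p(-6.6) = 3.580000
u2 = -6.600000 − 3.580000·(-6.600000 − (-7.700000)) / (3.580000 − (-3.460000)) = -6.600000 − (3.938000)/(7.040000) = -7.159375
p(-7.159375) = 0.302412
u3 = -7.159375 − 0.302412·(-7.159375 − (-6.600000)) / (0.302412 − 3.580000) = -7.159375 − (-0.169162)/(-3.277588) = -7.210987
p(-7.210987) = -0.031534
u4 = -7.210987 − (-0.031534)·(-7.210987 − (-7.159375)) / (-0.031534 − 0.302412) = -7.210987 − (0.001628)/(-0.333946) = -7.206113

-7.1594, -7.2110, -7.2061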